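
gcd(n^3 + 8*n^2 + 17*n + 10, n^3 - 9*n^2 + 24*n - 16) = 1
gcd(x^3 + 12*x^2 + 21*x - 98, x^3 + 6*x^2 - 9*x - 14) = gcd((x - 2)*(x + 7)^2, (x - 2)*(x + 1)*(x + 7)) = x^2 + 5*x - 14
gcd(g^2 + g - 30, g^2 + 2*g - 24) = g + 6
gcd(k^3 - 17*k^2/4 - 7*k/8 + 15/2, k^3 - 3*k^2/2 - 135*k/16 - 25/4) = k^2 - 11*k/4 - 5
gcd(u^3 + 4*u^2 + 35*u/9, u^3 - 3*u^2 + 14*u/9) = u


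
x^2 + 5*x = x*(x + 5)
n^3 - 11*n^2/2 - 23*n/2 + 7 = (n - 7)*(n - 1/2)*(n + 2)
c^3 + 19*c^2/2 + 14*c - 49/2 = (c - 1)*(c + 7/2)*(c + 7)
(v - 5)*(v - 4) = v^2 - 9*v + 20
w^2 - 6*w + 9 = (w - 3)^2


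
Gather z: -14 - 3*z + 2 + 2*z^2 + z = 2*z^2 - 2*z - 12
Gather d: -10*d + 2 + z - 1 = -10*d + z + 1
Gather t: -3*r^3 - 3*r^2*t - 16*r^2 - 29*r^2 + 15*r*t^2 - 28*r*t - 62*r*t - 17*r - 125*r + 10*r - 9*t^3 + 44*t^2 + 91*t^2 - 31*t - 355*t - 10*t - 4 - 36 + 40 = -3*r^3 - 45*r^2 - 132*r - 9*t^3 + t^2*(15*r + 135) + t*(-3*r^2 - 90*r - 396)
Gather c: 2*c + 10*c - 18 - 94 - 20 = 12*c - 132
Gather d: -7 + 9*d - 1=9*d - 8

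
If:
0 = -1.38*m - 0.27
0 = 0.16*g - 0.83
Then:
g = 5.19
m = -0.20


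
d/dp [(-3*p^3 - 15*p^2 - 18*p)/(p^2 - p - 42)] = 3*(-p^4 + 2*p^3 + 137*p^2 + 420*p + 252)/(p^4 - 2*p^3 - 83*p^2 + 84*p + 1764)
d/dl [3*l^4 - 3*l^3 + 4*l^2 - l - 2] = 12*l^3 - 9*l^2 + 8*l - 1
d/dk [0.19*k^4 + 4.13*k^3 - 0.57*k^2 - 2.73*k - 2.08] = 0.76*k^3 + 12.39*k^2 - 1.14*k - 2.73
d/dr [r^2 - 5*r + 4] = 2*r - 5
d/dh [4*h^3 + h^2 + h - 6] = 12*h^2 + 2*h + 1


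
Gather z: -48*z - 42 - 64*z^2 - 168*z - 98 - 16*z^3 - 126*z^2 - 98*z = -16*z^3 - 190*z^2 - 314*z - 140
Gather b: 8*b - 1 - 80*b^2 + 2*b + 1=-80*b^2 + 10*b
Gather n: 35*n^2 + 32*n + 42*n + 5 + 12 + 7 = 35*n^2 + 74*n + 24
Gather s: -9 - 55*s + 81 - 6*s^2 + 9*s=-6*s^2 - 46*s + 72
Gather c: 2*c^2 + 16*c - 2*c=2*c^2 + 14*c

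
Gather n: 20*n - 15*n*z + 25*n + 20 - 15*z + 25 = n*(45 - 15*z) - 15*z + 45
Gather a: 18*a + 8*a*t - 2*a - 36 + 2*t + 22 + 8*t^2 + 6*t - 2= a*(8*t + 16) + 8*t^2 + 8*t - 16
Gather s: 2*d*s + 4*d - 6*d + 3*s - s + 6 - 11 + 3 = -2*d + s*(2*d + 2) - 2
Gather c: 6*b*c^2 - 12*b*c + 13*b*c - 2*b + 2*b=6*b*c^2 + b*c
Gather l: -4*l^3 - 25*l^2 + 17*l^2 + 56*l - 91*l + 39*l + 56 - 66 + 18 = -4*l^3 - 8*l^2 + 4*l + 8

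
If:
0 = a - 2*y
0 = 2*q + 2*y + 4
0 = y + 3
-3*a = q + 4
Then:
No Solution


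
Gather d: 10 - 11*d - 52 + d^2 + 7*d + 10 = d^2 - 4*d - 32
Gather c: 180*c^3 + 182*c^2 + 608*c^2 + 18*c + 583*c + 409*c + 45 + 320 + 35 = 180*c^3 + 790*c^2 + 1010*c + 400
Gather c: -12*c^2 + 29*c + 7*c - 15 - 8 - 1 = -12*c^2 + 36*c - 24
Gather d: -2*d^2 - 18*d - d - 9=-2*d^2 - 19*d - 9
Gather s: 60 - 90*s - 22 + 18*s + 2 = 40 - 72*s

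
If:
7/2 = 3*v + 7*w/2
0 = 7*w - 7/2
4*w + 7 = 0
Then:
No Solution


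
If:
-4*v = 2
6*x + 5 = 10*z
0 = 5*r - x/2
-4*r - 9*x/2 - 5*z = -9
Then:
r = 13/158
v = -1/2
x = 65/79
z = 157/158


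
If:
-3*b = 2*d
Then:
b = -2*d/3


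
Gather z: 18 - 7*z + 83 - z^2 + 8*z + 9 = -z^2 + z + 110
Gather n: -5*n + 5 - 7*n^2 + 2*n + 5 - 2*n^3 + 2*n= -2*n^3 - 7*n^2 - n + 10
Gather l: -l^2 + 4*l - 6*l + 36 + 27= -l^2 - 2*l + 63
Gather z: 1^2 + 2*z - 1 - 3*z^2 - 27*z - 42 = -3*z^2 - 25*z - 42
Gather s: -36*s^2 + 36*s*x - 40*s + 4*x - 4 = -36*s^2 + s*(36*x - 40) + 4*x - 4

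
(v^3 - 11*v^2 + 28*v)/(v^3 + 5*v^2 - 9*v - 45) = v*(v^2 - 11*v + 28)/(v^3 + 5*v^2 - 9*v - 45)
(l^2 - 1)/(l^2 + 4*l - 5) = (l + 1)/(l + 5)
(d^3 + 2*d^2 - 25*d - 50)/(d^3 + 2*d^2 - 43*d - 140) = (d^2 - 3*d - 10)/(d^2 - 3*d - 28)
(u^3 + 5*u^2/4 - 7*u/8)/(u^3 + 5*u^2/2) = (8*u^2 + 10*u - 7)/(4*u*(2*u + 5))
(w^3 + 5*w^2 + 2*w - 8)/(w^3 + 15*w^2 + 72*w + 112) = (w^2 + w - 2)/(w^2 + 11*w + 28)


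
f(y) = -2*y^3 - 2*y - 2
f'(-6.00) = -218.00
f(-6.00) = 442.00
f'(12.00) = -866.00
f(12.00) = -3482.00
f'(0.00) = -2.00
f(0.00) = -2.00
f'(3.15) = -61.54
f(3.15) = -70.81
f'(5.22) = -165.49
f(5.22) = -296.91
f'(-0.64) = -4.46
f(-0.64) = -0.20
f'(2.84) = -50.39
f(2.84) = -53.49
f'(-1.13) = -9.66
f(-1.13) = 3.15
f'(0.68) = -4.77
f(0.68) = -3.99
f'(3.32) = -68.13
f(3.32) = -81.83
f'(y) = -6*y^2 - 2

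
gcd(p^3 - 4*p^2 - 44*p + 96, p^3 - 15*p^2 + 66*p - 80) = p^2 - 10*p + 16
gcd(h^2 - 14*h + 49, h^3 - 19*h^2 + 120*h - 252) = h - 7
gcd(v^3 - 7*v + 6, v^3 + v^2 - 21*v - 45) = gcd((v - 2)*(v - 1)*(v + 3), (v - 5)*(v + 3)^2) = v + 3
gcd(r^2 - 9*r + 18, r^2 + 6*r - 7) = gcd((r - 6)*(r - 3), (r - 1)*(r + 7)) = 1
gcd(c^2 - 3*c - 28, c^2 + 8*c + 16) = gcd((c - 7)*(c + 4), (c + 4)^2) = c + 4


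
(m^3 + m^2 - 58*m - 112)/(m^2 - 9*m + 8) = (m^2 + 9*m + 14)/(m - 1)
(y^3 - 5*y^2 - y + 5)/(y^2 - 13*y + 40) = (y^2 - 1)/(y - 8)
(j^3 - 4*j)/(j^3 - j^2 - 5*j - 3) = j*(4 - j^2)/(-j^3 + j^2 + 5*j + 3)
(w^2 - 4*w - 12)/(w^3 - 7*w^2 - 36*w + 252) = (w + 2)/(w^2 - w - 42)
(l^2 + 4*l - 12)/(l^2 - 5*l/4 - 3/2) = 4*(l + 6)/(4*l + 3)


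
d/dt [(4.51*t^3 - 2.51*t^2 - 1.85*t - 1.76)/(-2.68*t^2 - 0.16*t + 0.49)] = (-12.0868*t^4 - 1.4432*t^3 + 2.0733*t^2 - 11.8934*t - 1.1881)/(7.1824*t^4 + 0.8576*t^3 - 2.6008*t^2 - 0.1568*t + 0.2401)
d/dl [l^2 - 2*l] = 2*l - 2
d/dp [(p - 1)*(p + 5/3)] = 2*p + 2/3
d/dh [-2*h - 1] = -2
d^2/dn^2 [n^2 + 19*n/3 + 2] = 2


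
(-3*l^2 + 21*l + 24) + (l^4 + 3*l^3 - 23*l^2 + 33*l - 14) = l^4 + 3*l^3 - 26*l^2 + 54*l + 10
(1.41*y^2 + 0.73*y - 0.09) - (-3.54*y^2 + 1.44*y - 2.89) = 4.95*y^2 - 0.71*y + 2.8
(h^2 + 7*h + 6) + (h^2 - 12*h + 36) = 2*h^2 - 5*h + 42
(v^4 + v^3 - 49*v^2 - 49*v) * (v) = v^5 + v^4 - 49*v^3 - 49*v^2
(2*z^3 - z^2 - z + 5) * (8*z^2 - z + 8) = 16*z^5 - 10*z^4 + 9*z^3 + 33*z^2 - 13*z + 40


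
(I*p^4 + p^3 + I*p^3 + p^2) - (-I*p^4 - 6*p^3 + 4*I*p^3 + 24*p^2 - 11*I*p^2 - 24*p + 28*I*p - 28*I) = 2*I*p^4 + 7*p^3 - 3*I*p^3 - 23*p^2 + 11*I*p^2 + 24*p - 28*I*p + 28*I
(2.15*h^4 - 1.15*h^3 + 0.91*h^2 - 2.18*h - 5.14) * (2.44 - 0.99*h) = -2.1285*h^5 + 6.3845*h^4 - 3.7069*h^3 + 4.3786*h^2 - 0.230600000000001*h - 12.5416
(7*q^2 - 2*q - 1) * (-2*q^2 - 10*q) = -14*q^4 - 66*q^3 + 22*q^2 + 10*q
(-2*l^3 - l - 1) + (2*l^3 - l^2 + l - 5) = -l^2 - 6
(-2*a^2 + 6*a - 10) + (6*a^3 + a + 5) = 6*a^3 - 2*a^2 + 7*a - 5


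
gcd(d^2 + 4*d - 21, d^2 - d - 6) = d - 3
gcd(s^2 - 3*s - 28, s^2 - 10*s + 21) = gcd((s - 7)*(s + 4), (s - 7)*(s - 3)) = s - 7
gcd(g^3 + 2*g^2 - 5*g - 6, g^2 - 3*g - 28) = 1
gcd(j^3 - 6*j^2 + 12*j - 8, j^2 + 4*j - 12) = j - 2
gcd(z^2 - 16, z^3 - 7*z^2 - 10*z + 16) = 1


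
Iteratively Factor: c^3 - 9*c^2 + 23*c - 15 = (c - 3)*(c^2 - 6*c + 5) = (c - 3)*(c - 1)*(c - 5)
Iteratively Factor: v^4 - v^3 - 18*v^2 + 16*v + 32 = (v + 1)*(v^3 - 2*v^2 - 16*v + 32) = (v - 2)*(v + 1)*(v^2 - 16) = (v - 4)*(v - 2)*(v + 1)*(v + 4)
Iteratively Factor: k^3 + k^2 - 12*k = (k - 3)*(k^2 + 4*k) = (k - 3)*(k + 4)*(k)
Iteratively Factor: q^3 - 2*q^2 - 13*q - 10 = (q + 2)*(q^2 - 4*q - 5) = (q + 1)*(q + 2)*(q - 5)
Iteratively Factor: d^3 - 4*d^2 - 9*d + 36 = (d - 3)*(d^2 - d - 12) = (d - 3)*(d + 3)*(d - 4)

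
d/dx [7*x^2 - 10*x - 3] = 14*x - 10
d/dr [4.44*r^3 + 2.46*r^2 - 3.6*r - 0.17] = 13.32*r^2 + 4.92*r - 3.6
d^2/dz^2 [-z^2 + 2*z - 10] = -2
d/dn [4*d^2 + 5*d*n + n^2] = 5*d + 2*n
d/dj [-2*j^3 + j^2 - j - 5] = -6*j^2 + 2*j - 1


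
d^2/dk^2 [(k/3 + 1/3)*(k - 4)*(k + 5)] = 2*k + 4/3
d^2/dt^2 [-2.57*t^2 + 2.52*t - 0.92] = -5.14000000000000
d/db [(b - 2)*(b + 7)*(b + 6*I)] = 3*b^2 + b*(10 + 12*I) - 14 + 30*I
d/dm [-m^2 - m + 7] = -2*m - 1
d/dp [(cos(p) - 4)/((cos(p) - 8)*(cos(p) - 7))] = (cos(p)^2 - 8*cos(p) + 4)*sin(p)/((cos(p) - 8)^2*(cos(p) - 7)^2)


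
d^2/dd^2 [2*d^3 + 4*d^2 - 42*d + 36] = 12*d + 8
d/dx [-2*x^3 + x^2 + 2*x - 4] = -6*x^2 + 2*x + 2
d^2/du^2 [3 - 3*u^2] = -6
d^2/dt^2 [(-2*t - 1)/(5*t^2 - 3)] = 10*(-20*t^2*(2*t + 1) + (6*t + 1)*(5*t^2 - 3))/(5*t^2 - 3)^3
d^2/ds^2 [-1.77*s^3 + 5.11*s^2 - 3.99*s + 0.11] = 10.22 - 10.62*s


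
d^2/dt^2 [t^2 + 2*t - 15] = 2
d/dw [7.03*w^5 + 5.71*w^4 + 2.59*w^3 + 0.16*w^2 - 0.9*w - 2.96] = 35.15*w^4 + 22.84*w^3 + 7.77*w^2 + 0.32*w - 0.9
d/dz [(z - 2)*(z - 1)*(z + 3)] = 3*z^2 - 7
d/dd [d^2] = 2*d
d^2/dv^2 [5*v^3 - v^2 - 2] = 30*v - 2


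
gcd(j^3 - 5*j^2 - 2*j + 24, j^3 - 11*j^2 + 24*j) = j - 3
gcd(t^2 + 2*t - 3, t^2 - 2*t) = 1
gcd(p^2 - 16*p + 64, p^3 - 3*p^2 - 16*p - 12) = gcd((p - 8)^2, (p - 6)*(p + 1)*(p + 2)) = 1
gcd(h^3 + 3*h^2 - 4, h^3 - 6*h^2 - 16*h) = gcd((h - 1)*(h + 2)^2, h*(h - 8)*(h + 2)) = h + 2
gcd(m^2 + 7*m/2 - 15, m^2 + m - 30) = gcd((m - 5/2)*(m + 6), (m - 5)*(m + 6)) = m + 6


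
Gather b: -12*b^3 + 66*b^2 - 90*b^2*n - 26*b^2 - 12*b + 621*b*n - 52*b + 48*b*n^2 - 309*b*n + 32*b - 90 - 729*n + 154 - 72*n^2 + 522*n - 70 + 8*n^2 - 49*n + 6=-12*b^3 + b^2*(40 - 90*n) + b*(48*n^2 + 312*n - 32) - 64*n^2 - 256*n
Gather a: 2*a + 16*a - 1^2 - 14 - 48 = 18*a - 63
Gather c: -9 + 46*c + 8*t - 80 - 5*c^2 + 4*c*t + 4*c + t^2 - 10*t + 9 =-5*c^2 + c*(4*t + 50) + t^2 - 2*t - 80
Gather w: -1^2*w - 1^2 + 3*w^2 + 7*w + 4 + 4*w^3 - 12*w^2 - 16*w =4*w^3 - 9*w^2 - 10*w + 3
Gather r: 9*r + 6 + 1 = 9*r + 7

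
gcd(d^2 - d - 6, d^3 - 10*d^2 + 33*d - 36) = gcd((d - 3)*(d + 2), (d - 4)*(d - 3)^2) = d - 3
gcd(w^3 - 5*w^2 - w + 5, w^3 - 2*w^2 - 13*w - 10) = w^2 - 4*w - 5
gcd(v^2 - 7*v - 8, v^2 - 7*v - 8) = v^2 - 7*v - 8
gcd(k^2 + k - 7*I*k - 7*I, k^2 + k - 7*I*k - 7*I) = k^2 + k*(1 - 7*I) - 7*I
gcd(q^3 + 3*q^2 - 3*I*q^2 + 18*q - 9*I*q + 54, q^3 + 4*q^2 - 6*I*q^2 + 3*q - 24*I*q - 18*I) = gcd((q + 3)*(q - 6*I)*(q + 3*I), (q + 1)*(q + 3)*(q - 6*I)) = q^2 + q*(3 - 6*I) - 18*I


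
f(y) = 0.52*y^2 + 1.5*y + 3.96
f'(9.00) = 10.86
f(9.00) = 59.58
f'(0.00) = 1.50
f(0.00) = 3.96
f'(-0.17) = 1.32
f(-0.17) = 3.72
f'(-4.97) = -3.67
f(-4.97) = 9.35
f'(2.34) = 3.93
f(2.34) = 10.32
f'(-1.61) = -0.17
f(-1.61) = 2.89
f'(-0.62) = 0.86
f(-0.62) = 3.23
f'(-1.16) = 0.29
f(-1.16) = 2.92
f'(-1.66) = -0.23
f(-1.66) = 2.90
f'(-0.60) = 0.88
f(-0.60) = 3.25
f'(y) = 1.04*y + 1.5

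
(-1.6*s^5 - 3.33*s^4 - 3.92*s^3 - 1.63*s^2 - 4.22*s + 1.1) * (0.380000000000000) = -0.608*s^5 - 1.2654*s^4 - 1.4896*s^3 - 0.6194*s^2 - 1.6036*s + 0.418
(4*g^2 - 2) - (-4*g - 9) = 4*g^2 + 4*g + 7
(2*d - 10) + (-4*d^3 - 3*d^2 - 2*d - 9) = -4*d^3 - 3*d^2 - 19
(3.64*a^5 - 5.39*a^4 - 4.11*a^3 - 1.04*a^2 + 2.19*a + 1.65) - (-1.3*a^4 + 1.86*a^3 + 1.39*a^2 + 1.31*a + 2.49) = 3.64*a^5 - 4.09*a^4 - 5.97*a^3 - 2.43*a^2 + 0.88*a - 0.84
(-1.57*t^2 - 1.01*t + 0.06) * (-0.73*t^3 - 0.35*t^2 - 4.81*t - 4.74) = 1.1461*t^5 + 1.2868*t^4 + 7.8614*t^3 + 12.2789*t^2 + 4.4988*t - 0.2844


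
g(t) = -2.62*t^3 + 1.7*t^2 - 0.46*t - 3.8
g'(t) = -7.86*t^2 + 3.4*t - 0.46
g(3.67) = -112.10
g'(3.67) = -93.85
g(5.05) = -300.19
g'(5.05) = -183.74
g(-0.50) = -2.82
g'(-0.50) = -4.12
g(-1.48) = 9.10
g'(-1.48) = -22.71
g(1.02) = -5.28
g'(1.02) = -5.17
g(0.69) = -4.17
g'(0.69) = -1.86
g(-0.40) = -3.18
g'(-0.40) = -3.08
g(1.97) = -18.14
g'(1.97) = -24.27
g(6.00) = -511.28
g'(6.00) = -263.02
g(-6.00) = 626.08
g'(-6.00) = -303.82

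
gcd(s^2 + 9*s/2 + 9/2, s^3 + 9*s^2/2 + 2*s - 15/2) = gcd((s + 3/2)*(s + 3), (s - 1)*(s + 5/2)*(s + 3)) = s + 3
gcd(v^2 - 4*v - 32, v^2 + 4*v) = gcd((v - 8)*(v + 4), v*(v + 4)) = v + 4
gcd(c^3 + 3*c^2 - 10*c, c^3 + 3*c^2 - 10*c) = c^3 + 3*c^2 - 10*c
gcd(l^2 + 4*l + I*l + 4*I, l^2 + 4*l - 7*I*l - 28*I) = l + 4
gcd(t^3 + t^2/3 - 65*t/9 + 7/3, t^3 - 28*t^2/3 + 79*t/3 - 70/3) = t - 7/3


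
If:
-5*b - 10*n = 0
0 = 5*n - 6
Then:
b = -12/5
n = 6/5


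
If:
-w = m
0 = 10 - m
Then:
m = 10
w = -10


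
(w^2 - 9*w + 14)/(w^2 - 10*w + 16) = (w - 7)/(w - 8)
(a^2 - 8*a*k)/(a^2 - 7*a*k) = (a - 8*k)/(a - 7*k)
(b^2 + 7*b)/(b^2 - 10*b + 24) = b*(b + 7)/(b^2 - 10*b + 24)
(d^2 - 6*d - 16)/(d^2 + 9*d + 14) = (d - 8)/(d + 7)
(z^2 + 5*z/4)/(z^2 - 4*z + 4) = z*(4*z + 5)/(4*(z^2 - 4*z + 4))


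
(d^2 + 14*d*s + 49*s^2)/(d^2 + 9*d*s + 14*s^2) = (d + 7*s)/(d + 2*s)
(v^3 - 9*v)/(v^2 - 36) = v*(v^2 - 9)/(v^2 - 36)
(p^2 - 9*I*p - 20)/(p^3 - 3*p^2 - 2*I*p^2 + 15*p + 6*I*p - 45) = (p - 4*I)/(p^2 + 3*p*(-1 + I) - 9*I)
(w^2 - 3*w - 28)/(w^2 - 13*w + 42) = (w + 4)/(w - 6)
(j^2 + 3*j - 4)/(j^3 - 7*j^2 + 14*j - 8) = (j + 4)/(j^2 - 6*j + 8)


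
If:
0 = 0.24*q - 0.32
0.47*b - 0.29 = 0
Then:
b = 0.62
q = 1.33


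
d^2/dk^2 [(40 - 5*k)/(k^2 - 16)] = 10*(4*k^2*(8 - k) + (3*k - 8)*(k^2 - 16))/(k^2 - 16)^3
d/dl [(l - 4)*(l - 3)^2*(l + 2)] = 4*l^3 - 24*l^2 + 26*l + 30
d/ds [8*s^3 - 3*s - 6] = 24*s^2 - 3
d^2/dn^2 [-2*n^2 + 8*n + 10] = -4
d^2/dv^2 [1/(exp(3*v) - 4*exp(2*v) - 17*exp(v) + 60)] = ((-9*exp(2*v) + 16*exp(v) + 17)*(exp(3*v) - 4*exp(2*v) - 17*exp(v) + 60) + 2*(-3*exp(2*v) + 8*exp(v) + 17)^2*exp(v))*exp(v)/(exp(3*v) - 4*exp(2*v) - 17*exp(v) + 60)^3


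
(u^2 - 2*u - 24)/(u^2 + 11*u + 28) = (u - 6)/(u + 7)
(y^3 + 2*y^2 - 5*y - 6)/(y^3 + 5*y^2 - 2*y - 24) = (y + 1)/(y + 4)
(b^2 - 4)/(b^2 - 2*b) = (b + 2)/b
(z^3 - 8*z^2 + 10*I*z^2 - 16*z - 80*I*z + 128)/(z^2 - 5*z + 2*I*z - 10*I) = (z^2 + 8*z*(-1 + I) - 64*I)/(z - 5)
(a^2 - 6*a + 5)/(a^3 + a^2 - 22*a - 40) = (a - 1)/(a^2 + 6*a + 8)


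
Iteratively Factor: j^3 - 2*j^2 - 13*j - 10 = (j + 2)*(j^2 - 4*j - 5) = (j - 5)*(j + 2)*(j + 1)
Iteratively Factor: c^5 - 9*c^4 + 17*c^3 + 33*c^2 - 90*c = (c - 3)*(c^4 - 6*c^3 - c^2 + 30*c) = (c - 5)*(c - 3)*(c^3 - c^2 - 6*c) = c*(c - 5)*(c - 3)*(c^2 - c - 6) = c*(c - 5)*(c - 3)*(c + 2)*(c - 3)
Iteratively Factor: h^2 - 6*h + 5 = (h - 1)*(h - 5)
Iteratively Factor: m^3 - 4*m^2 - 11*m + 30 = (m - 5)*(m^2 + m - 6) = (m - 5)*(m - 2)*(m + 3)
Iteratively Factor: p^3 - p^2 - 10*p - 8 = (p + 1)*(p^2 - 2*p - 8) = (p - 4)*(p + 1)*(p + 2)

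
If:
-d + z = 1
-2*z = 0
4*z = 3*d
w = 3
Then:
No Solution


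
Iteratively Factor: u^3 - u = (u + 1)*(u^2 - u) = u*(u + 1)*(u - 1)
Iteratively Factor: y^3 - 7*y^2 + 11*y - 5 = (y - 1)*(y^2 - 6*y + 5) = (y - 1)^2*(y - 5)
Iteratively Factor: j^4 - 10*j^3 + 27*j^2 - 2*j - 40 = (j - 2)*(j^3 - 8*j^2 + 11*j + 20) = (j - 5)*(j - 2)*(j^2 - 3*j - 4) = (j - 5)*(j - 2)*(j + 1)*(j - 4)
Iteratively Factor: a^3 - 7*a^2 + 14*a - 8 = (a - 2)*(a^2 - 5*a + 4) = (a - 4)*(a - 2)*(a - 1)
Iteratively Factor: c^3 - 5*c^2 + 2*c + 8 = (c - 2)*(c^2 - 3*c - 4) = (c - 2)*(c + 1)*(c - 4)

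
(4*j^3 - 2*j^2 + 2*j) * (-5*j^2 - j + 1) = -20*j^5 + 6*j^4 - 4*j^3 - 4*j^2 + 2*j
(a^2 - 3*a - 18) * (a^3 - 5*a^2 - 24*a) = a^5 - 8*a^4 - 27*a^3 + 162*a^2 + 432*a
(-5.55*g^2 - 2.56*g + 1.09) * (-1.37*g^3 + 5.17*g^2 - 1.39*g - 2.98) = 7.6035*g^5 - 25.1863*g^4 - 7.014*g^3 + 25.7327*g^2 + 6.1137*g - 3.2482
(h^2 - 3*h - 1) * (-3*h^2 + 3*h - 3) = -3*h^4 + 12*h^3 - 9*h^2 + 6*h + 3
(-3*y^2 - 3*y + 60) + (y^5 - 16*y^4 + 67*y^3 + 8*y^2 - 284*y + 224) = y^5 - 16*y^4 + 67*y^3 + 5*y^2 - 287*y + 284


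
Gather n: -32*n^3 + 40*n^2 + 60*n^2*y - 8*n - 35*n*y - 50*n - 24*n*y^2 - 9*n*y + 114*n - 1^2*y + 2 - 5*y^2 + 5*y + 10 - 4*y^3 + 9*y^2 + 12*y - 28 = -32*n^3 + n^2*(60*y + 40) + n*(-24*y^2 - 44*y + 56) - 4*y^3 + 4*y^2 + 16*y - 16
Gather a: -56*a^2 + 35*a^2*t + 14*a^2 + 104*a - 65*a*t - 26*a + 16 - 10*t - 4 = a^2*(35*t - 42) + a*(78 - 65*t) - 10*t + 12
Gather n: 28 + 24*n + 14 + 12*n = 36*n + 42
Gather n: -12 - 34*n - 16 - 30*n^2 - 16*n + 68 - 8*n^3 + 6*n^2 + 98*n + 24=-8*n^3 - 24*n^2 + 48*n + 64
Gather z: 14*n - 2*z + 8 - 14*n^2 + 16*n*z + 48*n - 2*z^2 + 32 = -14*n^2 + 62*n - 2*z^2 + z*(16*n - 2) + 40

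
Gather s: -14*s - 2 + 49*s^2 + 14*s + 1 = 49*s^2 - 1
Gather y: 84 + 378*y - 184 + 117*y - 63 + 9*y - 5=504*y - 168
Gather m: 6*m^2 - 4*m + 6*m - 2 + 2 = 6*m^2 + 2*m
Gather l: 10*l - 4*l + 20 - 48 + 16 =6*l - 12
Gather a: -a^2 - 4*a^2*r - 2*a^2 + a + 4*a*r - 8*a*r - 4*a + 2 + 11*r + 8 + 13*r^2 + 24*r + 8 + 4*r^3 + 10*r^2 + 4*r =a^2*(-4*r - 3) + a*(-4*r - 3) + 4*r^3 + 23*r^2 + 39*r + 18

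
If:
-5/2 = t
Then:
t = -5/2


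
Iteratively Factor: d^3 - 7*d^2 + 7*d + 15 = (d - 3)*(d^2 - 4*d - 5) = (d - 5)*(d - 3)*(d + 1)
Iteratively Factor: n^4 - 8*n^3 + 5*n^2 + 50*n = (n - 5)*(n^3 - 3*n^2 - 10*n) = (n - 5)*(n + 2)*(n^2 - 5*n) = n*(n - 5)*(n + 2)*(n - 5)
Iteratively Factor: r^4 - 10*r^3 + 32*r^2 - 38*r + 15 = (r - 1)*(r^3 - 9*r^2 + 23*r - 15) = (r - 3)*(r - 1)*(r^2 - 6*r + 5) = (r - 5)*(r - 3)*(r - 1)*(r - 1)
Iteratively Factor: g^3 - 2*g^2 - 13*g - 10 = (g - 5)*(g^2 + 3*g + 2) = (g - 5)*(g + 1)*(g + 2)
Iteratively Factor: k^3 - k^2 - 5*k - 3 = (k + 1)*(k^2 - 2*k - 3) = (k - 3)*(k + 1)*(k + 1)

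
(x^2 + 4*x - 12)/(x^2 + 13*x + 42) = (x - 2)/(x + 7)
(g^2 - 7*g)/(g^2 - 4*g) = (g - 7)/(g - 4)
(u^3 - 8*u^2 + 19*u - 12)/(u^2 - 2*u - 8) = (u^2 - 4*u + 3)/(u + 2)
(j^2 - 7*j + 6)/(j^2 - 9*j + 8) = (j - 6)/(j - 8)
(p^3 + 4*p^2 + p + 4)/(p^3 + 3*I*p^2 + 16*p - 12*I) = (p^2 + p*(4 + I) + 4*I)/(p^2 + 4*I*p + 12)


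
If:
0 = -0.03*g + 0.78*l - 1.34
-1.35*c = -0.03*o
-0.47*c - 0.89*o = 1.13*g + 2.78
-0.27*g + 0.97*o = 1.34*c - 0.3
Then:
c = -0.02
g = -1.80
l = 1.65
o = -0.83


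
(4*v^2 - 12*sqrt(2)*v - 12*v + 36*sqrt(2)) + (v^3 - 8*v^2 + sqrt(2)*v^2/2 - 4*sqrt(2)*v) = v^3 - 4*v^2 + sqrt(2)*v^2/2 - 16*sqrt(2)*v - 12*v + 36*sqrt(2)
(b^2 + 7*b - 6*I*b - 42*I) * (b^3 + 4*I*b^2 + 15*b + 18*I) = b^5 + 7*b^4 - 2*I*b^4 + 39*b^3 - 14*I*b^3 + 273*b^2 - 72*I*b^2 + 108*b - 504*I*b + 756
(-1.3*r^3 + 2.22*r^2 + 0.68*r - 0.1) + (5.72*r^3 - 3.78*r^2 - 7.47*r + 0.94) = 4.42*r^3 - 1.56*r^2 - 6.79*r + 0.84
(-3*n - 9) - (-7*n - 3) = 4*n - 6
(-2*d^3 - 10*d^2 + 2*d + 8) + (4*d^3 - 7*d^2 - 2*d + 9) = 2*d^3 - 17*d^2 + 17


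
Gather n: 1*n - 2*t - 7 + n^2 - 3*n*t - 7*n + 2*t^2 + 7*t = n^2 + n*(-3*t - 6) + 2*t^2 + 5*t - 7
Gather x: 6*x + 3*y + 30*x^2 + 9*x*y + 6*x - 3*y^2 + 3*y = 30*x^2 + x*(9*y + 12) - 3*y^2 + 6*y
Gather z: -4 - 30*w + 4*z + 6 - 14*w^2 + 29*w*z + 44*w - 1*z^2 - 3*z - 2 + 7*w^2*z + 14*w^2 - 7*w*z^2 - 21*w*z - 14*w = z^2*(-7*w - 1) + z*(7*w^2 + 8*w + 1)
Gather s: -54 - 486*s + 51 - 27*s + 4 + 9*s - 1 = -504*s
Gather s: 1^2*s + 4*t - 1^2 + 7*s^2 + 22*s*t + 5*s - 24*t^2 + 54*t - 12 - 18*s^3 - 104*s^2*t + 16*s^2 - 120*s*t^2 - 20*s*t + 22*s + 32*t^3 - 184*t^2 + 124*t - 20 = -18*s^3 + s^2*(23 - 104*t) + s*(-120*t^2 + 2*t + 28) + 32*t^3 - 208*t^2 + 182*t - 33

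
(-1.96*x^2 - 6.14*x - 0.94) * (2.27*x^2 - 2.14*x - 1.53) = -4.4492*x^4 - 9.7434*x^3 + 14.0046*x^2 + 11.4058*x + 1.4382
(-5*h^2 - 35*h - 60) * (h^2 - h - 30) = -5*h^4 - 30*h^3 + 125*h^2 + 1110*h + 1800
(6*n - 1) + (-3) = 6*n - 4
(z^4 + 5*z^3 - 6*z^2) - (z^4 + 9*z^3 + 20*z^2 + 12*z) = -4*z^3 - 26*z^2 - 12*z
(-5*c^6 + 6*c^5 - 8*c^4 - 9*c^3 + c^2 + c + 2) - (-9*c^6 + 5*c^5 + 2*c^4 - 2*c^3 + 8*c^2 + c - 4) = 4*c^6 + c^5 - 10*c^4 - 7*c^3 - 7*c^2 + 6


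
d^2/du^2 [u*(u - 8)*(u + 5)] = 6*u - 6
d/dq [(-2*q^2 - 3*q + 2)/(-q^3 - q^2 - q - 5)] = ((4*q + 3)*(q^3 + q^2 + q + 5) - (2*q^2 + 3*q - 2)*(3*q^2 + 2*q + 1))/(q^3 + q^2 + q + 5)^2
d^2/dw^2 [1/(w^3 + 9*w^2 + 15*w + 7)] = 12*(w^2 + 10*w + 27)/(w^7 + 25*w^6 + 237*w^5 + 1061*w^4 + 2339*w^3 + 2667*w^2 + 1519*w + 343)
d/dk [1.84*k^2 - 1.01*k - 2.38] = 3.68*k - 1.01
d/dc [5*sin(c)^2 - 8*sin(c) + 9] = 2*(5*sin(c) - 4)*cos(c)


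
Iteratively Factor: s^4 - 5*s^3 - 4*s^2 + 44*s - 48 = (s - 2)*(s^3 - 3*s^2 - 10*s + 24) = (s - 2)*(s + 3)*(s^2 - 6*s + 8) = (s - 4)*(s - 2)*(s + 3)*(s - 2)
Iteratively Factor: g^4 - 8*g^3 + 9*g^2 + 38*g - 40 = (g - 4)*(g^3 - 4*g^2 - 7*g + 10) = (g - 4)*(g - 1)*(g^2 - 3*g - 10) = (g - 5)*(g - 4)*(g - 1)*(g + 2)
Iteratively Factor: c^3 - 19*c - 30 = (c + 2)*(c^2 - 2*c - 15) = (c - 5)*(c + 2)*(c + 3)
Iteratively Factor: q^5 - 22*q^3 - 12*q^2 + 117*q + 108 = (q + 1)*(q^4 - q^3 - 21*q^2 + 9*q + 108) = (q - 4)*(q + 1)*(q^3 + 3*q^2 - 9*q - 27) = (q - 4)*(q + 1)*(q + 3)*(q^2 - 9) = (q - 4)*(q - 3)*(q + 1)*(q + 3)*(q + 3)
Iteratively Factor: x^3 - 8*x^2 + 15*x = (x - 5)*(x^2 - 3*x) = x*(x - 5)*(x - 3)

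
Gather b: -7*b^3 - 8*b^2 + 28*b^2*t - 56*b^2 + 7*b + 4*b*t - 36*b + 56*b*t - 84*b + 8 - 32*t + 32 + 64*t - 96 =-7*b^3 + b^2*(28*t - 64) + b*(60*t - 113) + 32*t - 56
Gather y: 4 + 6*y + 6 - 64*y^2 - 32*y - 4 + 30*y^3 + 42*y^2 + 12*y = 30*y^3 - 22*y^2 - 14*y + 6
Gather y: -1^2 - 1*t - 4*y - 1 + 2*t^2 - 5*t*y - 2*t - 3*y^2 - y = 2*t^2 - 3*t - 3*y^2 + y*(-5*t - 5) - 2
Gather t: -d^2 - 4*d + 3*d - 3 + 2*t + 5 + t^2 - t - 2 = -d^2 - d + t^2 + t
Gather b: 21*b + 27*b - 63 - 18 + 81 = 48*b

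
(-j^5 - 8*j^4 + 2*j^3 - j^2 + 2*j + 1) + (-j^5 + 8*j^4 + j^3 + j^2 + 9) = -2*j^5 + 3*j^3 + 2*j + 10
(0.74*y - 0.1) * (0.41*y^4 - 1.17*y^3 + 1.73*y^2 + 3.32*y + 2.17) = 0.3034*y^5 - 0.9068*y^4 + 1.3972*y^3 + 2.2838*y^2 + 1.2738*y - 0.217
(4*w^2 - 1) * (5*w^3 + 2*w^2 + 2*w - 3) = 20*w^5 + 8*w^4 + 3*w^3 - 14*w^2 - 2*w + 3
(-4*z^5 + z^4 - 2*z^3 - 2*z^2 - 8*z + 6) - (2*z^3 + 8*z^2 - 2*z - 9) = -4*z^5 + z^4 - 4*z^3 - 10*z^2 - 6*z + 15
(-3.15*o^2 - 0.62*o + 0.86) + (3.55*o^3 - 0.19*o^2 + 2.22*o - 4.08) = 3.55*o^3 - 3.34*o^2 + 1.6*o - 3.22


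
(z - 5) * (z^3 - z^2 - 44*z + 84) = z^4 - 6*z^3 - 39*z^2 + 304*z - 420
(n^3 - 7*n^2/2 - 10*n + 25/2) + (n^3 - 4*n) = 2*n^3 - 7*n^2/2 - 14*n + 25/2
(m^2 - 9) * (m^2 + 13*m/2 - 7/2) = m^4 + 13*m^3/2 - 25*m^2/2 - 117*m/2 + 63/2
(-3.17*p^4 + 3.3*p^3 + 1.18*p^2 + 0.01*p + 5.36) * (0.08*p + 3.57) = -0.2536*p^5 - 11.0529*p^4 + 11.8754*p^3 + 4.2134*p^2 + 0.4645*p + 19.1352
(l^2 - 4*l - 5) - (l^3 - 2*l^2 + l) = -l^3 + 3*l^2 - 5*l - 5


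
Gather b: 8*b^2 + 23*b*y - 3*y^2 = 8*b^2 + 23*b*y - 3*y^2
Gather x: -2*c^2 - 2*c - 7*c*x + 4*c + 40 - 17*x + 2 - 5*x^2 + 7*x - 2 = -2*c^2 + 2*c - 5*x^2 + x*(-7*c - 10) + 40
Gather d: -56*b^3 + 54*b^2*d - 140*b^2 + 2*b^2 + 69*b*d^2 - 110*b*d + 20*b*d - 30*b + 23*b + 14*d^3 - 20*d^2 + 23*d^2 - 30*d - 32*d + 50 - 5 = -56*b^3 - 138*b^2 - 7*b + 14*d^3 + d^2*(69*b + 3) + d*(54*b^2 - 90*b - 62) + 45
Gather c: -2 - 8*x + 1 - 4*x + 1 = -12*x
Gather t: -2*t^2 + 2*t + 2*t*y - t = -2*t^2 + t*(2*y + 1)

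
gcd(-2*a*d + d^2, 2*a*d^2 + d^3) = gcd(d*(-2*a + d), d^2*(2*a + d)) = d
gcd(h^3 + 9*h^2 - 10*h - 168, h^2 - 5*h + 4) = h - 4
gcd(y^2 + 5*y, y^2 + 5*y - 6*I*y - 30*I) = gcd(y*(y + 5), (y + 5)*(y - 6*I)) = y + 5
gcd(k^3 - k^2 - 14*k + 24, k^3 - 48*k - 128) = k + 4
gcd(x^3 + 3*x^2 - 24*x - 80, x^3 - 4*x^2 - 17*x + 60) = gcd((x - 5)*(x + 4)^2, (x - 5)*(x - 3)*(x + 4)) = x^2 - x - 20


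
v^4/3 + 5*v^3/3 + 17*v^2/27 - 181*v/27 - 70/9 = (v/3 + 1)*(v - 2)*(v + 5/3)*(v + 7/3)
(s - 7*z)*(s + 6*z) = s^2 - s*z - 42*z^2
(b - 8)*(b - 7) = b^2 - 15*b + 56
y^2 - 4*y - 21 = (y - 7)*(y + 3)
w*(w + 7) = w^2 + 7*w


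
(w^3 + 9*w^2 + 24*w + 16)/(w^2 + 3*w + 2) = (w^2 + 8*w + 16)/(w + 2)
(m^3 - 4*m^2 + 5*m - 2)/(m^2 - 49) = (m^3 - 4*m^2 + 5*m - 2)/(m^2 - 49)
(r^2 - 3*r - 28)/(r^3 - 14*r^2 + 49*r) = (r + 4)/(r*(r - 7))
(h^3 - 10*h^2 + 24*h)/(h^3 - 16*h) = (h - 6)/(h + 4)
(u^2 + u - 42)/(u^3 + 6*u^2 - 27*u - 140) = (u - 6)/(u^2 - u - 20)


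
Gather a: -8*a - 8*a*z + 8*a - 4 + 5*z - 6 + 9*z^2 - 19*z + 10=-8*a*z + 9*z^2 - 14*z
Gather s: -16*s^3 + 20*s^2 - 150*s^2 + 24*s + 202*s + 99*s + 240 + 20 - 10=-16*s^3 - 130*s^2 + 325*s + 250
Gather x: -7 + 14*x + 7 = 14*x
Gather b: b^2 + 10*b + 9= b^2 + 10*b + 9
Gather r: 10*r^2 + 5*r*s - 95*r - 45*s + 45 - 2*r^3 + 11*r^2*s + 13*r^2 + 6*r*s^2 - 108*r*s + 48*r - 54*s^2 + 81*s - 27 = -2*r^3 + r^2*(11*s + 23) + r*(6*s^2 - 103*s - 47) - 54*s^2 + 36*s + 18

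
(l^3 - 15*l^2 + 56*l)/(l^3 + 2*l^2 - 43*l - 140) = l*(l - 8)/(l^2 + 9*l + 20)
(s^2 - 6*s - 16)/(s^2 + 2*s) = (s - 8)/s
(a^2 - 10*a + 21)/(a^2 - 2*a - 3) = (a - 7)/(a + 1)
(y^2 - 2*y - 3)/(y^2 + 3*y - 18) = (y + 1)/(y + 6)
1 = 1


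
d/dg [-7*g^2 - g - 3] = -14*g - 1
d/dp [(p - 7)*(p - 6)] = 2*p - 13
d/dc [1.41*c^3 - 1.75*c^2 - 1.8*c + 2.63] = 4.23*c^2 - 3.5*c - 1.8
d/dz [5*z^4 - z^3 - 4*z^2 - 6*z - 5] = 20*z^3 - 3*z^2 - 8*z - 6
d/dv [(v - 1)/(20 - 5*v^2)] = (-v^2 + 2*v*(v - 1) + 4)/(5*(v^2 - 4)^2)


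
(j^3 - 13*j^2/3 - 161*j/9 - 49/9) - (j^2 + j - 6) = j^3 - 16*j^2/3 - 170*j/9 + 5/9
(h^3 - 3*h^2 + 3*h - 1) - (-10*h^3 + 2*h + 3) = 11*h^3 - 3*h^2 + h - 4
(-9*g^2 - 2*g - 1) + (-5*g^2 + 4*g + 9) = -14*g^2 + 2*g + 8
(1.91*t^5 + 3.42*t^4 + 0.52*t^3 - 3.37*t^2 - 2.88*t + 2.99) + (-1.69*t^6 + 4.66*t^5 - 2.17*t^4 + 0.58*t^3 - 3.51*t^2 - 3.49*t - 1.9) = -1.69*t^6 + 6.57*t^5 + 1.25*t^4 + 1.1*t^3 - 6.88*t^2 - 6.37*t + 1.09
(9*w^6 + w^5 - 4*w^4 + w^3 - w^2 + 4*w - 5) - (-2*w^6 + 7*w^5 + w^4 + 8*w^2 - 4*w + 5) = 11*w^6 - 6*w^5 - 5*w^4 + w^3 - 9*w^2 + 8*w - 10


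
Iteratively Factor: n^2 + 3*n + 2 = (n + 1)*(n + 2)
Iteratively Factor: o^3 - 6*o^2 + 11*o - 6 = (o - 3)*(o^2 - 3*o + 2) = (o - 3)*(o - 1)*(o - 2)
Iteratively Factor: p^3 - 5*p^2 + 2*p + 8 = (p - 2)*(p^2 - 3*p - 4) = (p - 2)*(p + 1)*(p - 4)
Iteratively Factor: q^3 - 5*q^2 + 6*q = (q - 3)*(q^2 - 2*q) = (q - 3)*(q - 2)*(q)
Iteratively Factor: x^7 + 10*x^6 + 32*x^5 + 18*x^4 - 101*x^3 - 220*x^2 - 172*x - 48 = (x + 2)*(x^6 + 8*x^5 + 16*x^4 - 14*x^3 - 73*x^2 - 74*x - 24) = (x + 1)*(x + 2)*(x^5 + 7*x^4 + 9*x^3 - 23*x^2 - 50*x - 24) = (x + 1)^2*(x + 2)*(x^4 + 6*x^3 + 3*x^2 - 26*x - 24) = (x + 1)^3*(x + 2)*(x^3 + 5*x^2 - 2*x - 24) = (x - 2)*(x + 1)^3*(x + 2)*(x^2 + 7*x + 12) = (x - 2)*(x + 1)^3*(x + 2)*(x + 4)*(x + 3)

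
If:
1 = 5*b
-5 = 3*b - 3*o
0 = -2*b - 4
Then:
No Solution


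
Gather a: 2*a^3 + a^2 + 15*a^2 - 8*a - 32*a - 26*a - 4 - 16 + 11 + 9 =2*a^3 + 16*a^2 - 66*a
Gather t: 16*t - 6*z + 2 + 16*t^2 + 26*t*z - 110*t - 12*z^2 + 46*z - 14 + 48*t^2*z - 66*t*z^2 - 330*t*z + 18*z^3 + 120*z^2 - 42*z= t^2*(48*z + 16) + t*(-66*z^2 - 304*z - 94) + 18*z^3 + 108*z^2 - 2*z - 12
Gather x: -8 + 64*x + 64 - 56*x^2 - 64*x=56 - 56*x^2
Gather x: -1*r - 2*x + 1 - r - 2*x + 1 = -2*r - 4*x + 2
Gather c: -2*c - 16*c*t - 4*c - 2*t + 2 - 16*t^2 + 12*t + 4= c*(-16*t - 6) - 16*t^2 + 10*t + 6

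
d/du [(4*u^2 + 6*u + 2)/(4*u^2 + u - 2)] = 2*(-10*u^2 - 16*u - 7)/(16*u^4 + 8*u^3 - 15*u^2 - 4*u + 4)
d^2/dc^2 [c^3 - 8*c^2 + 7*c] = 6*c - 16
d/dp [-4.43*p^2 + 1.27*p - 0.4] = 1.27 - 8.86*p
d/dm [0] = 0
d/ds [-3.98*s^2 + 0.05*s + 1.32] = 0.05 - 7.96*s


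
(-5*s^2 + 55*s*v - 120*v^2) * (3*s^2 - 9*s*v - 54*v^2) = -15*s^4 + 210*s^3*v - 585*s^2*v^2 - 1890*s*v^3 + 6480*v^4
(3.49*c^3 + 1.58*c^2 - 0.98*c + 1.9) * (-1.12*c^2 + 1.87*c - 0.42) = -3.9088*c^5 + 4.7567*c^4 + 2.5864*c^3 - 4.6242*c^2 + 3.9646*c - 0.798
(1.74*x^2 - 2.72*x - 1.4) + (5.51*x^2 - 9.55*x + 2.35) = 7.25*x^2 - 12.27*x + 0.95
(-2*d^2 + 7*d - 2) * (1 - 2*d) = 4*d^3 - 16*d^2 + 11*d - 2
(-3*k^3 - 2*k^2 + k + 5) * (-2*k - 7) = 6*k^4 + 25*k^3 + 12*k^2 - 17*k - 35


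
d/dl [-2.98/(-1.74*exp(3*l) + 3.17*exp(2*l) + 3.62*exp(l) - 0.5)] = (-15.5556*exp(2*l) + 18.8932*exp(l) + 10.7876)*exp(l)/(1.74*exp(3*l) - 3.17*exp(2*l) - 3.62*exp(l) + 0.5)^2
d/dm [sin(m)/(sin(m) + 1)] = cos(m)/(sin(m) + 1)^2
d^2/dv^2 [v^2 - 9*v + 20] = 2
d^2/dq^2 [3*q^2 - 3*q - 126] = 6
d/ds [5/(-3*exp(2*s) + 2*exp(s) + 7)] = (30*exp(s) - 10)*exp(s)/(-3*exp(2*s) + 2*exp(s) + 7)^2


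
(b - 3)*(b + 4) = b^2 + b - 12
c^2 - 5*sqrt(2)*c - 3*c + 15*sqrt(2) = (c - 3)*(c - 5*sqrt(2))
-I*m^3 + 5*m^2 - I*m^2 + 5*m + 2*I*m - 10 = (m + 2)*(m + 5*I)*(-I*m + I)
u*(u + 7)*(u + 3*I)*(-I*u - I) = -I*u^4 + 3*u^3 - 8*I*u^3 + 24*u^2 - 7*I*u^2 + 21*u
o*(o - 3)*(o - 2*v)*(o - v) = o^4 - 3*o^3*v - 3*o^3 + 2*o^2*v^2 + 9*o^2*v - 6*o*v^2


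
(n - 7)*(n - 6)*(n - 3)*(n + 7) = n^4 - 9*n^3 - 31*n^2 + 441*n - 882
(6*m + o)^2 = 36*m^2 + 12*m*o + o^2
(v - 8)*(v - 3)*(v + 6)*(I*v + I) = I*v^4 - 4*I*v^3 - 47*I*v^2 + 102*I*v + 144*I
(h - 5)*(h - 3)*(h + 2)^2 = h^4 - 4*h^3 - 13*h^2 + 28*h + 60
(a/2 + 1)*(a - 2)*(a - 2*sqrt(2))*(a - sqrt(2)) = a^4/2 - 3*sqrt(2)*a^3/2 + 6*sqrt(2)*a - 8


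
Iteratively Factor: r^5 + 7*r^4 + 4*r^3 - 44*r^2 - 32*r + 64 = (r - 1)*(r^4 + 8*r^3 + 12*r^2 - 32*r - 64) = (r - 1)*(r + 4)*(r^3 + 4*r^2 - 4*r - 16) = (r - 1)*(r + 4)^2*(r^2 - 4) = (r - 2)*(r - 1)*(r + 4)^2*(r + 2)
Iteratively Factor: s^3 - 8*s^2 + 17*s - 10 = (s - 1)*(s^2 - 7*s + 10) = (s - 2)*(s - 1)*(s - 5)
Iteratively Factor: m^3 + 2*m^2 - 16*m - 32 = (m + 4)*(m^2 - 2*m - 8) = (m + 2)*(m + 4)*(m - 4)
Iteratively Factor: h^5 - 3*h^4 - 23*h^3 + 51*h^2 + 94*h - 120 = (h + 2)*(h^4 - 5*h^3 - 13*h^2 + 77*h - 60) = (h - 3)*(h + 2)*(h^3 - 2*h^2 - 19*h + 20) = (h - 5)*(h - 3)*(h + 2)*(h^2 + 3*h - 4) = (h - 5)*(h - 3)*(h - 1)*(h + 2)*(h + 4)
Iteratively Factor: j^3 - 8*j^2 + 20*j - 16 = (j - 4)*(j^2 - 4*j + 4) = (j - 4)*(j - 2)*(j - 2)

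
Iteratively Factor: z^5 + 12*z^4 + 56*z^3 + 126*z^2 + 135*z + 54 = (z + 2)*(z^4 + 10*z^3 + 36*z^2 + 54*z + 27) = (z + 2)*(z + 3)*(z^3 + 7*z^2 + 15*z + 9) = (z + 2)*(z + 3)^2*(z^2 + 4*z + 3) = (z + 2)*(z + 3)^3*(z + 1)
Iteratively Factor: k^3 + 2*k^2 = (k)*(k^2 + 2*k) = k*(k + 2)*(k)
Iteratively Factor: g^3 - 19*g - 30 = (g - 5)*(g^2 + 5*g + 6) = (g - 5)*(g + 3)*(g + 2)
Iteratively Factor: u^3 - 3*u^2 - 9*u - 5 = (u + 1)*(u^2 - 4*u - 5) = (u + 1)^2*(u - 5)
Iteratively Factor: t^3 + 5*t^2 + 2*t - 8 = (t - 1)*(t^2 + 6*t + 8) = (t - 1)*(t + 4)*(t + 2)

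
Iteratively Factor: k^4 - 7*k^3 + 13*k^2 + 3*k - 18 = (k - 3)*(k^3 - 4*k^2 + k + 6) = (k - 3)*(k + 1)*(k^2 - 5*k + 6) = (k - 3)^2*(k + 1)*(k - 2)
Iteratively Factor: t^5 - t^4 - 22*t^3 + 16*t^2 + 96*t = (t - 3)*(t^4 + 2*t^3 - 16*t^2 - 32*t) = t*(t - 3)*(t^3 + 2*t^2 - 16*t - 32) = t*(t - 3)*(t + 2)*(t^2 - 16) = t*(t - 4)*(t - 3)*(t + 2)*(t + 4)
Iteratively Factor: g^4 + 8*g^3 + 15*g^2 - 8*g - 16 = (g - 1)*(g^3 + 9*g^2 + 24*g + 16) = (g - 1)*(g + 4)*(g^2 + 5*g + 4) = (g - 1)*(g + 1)*(g + 4)*(g + 4)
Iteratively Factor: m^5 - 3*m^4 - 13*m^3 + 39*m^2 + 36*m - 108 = (m - 3)*(m^4 - 13*m^2 + 36) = (m - 3)*(m + 2)*(m^3 - 2*m^2 - 9*m + 18) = (m - 3)*(m + 2)*(m + 3)*(m^2 - 5*m + 6) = (m - 3)*(m - 2)*(m + 2)*(m + 3)*(m - 3)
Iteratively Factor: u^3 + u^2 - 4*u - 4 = (u - 2)*(u^2 + 3*u + 2) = (u - 2)*(u + 1)*(u + 2)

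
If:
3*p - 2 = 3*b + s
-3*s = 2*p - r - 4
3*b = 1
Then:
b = 1/3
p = s/3 + 1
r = 11*s/3 - 2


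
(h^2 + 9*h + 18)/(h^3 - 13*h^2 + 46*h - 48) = (h^2 + 9*h + 18)/(h^3 - 13*h^2 + 46*h - 48)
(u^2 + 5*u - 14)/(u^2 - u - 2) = (u + 7)/(u + 1)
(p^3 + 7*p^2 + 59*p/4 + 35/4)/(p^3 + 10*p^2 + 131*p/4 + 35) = (p + 1)/(p + 4)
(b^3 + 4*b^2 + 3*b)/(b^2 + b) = b + 3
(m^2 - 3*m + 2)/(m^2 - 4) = (m - 1)/(m + 2)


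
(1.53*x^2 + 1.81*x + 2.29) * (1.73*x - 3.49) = 2.6469*x^3 - 2.2084*x^2 - 2.3552*x - 7.9921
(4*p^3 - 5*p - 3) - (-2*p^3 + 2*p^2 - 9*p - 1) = 6*p^3 - 2*p^2 + 4*p - 2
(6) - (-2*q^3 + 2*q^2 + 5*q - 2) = 2*q^3 - 2*q^2 - 5*q + 8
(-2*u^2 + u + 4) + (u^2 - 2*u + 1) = -u^2 - u + 5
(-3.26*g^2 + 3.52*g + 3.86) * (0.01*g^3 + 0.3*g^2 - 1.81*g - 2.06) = -0.0326*g^5 - 0.9428*g^4 + 6.9952*g^3 + 1.5024*g^2 - 14.2378*g - 7.9516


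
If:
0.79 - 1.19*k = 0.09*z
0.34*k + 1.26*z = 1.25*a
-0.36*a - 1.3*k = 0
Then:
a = -3.38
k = 0.94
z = -3.61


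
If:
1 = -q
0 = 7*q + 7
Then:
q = -1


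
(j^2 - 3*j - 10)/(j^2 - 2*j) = (j^2 - 3*j - 10)/(j*(j - 2))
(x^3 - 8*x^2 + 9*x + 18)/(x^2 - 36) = (x^2 - 2*x - 3)/(x + 6)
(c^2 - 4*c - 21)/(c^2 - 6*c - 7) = (c + 3)/(c + 1)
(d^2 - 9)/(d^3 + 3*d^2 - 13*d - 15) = (d + 3)/(d^2 + 6*d + 5)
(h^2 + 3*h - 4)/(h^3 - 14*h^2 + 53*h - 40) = (h + 4)/(h^2 - 13*h + 40)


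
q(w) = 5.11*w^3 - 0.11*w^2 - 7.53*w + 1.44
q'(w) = 15.33*w^2 - 0.22*w - 7.53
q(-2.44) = -55.07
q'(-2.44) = 84.28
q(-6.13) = -1133.60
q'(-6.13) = 569.87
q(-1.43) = -2.96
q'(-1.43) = 24.13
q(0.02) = 1.29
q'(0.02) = -7.53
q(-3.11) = -129.92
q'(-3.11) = 141.43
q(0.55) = -1.88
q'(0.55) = -3.01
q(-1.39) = -2.03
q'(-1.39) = 22.39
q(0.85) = -1.90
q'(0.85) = 3.36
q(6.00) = 1056.06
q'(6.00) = 543.03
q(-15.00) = -17156.61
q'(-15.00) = 3445.02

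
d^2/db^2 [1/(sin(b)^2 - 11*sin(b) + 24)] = (-4*sin(b)^4 + 33*sin(b)^3 - 19*sin(b)^2 - 330*sin(b) + 194)/(sin(b)^2 - 11*sin(b) + 24)^3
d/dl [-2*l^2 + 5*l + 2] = 5 - 4*l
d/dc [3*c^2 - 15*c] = 6*c - 15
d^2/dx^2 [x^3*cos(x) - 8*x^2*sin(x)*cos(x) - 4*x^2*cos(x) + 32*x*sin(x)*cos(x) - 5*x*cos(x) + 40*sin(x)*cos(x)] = -x^3*cos(x) - 6*x^2*sin(x) + 16*x^2*sin(2*x) + 4*x^2*cos(x) + 16*x*sin(x) - 64*x*sin(2*x) + 11*x*cos(x) - 32*x*cos(2*x) + 10*sin(x) - 88*sin(2*x) - 8*cos(x) + 64*cos(2*x)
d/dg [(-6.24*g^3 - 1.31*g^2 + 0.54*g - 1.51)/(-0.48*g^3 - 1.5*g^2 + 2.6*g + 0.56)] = (8.7312*g^4 - 31.9296*g^3 - 15.2536*g^2 - 5.9972*g + 4.2284)/(0.2304*g^6 + 1.44*g^5 - 0.246*g^4 - 8.3376*g^3 + 5.08*g^2 + 2.912*g + 0.3136)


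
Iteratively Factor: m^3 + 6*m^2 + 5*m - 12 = (m - 1)*(m^2 + 7*m + 12) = (m - 1)*(m + 3)*(m + 4)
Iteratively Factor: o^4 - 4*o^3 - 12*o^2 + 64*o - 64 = (o + 4)*(o^3 - 8*o^2 + 20*o - 16) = (o - 4)*(o + 4)*(o^2 - 4*o + 4) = (o - 4)*(o - 2)*(o + 4)*(o - 2)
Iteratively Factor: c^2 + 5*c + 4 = (c + 4)*(c + 1)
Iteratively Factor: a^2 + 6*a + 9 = (a + 3)*(a + 3)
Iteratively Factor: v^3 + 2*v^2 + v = (v + 1)*(v^2 + v) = v*(v + 1)*(v + 1)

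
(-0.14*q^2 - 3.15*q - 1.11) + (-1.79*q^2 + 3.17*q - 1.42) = -1.93*q^2 + 0.02*q - 2.53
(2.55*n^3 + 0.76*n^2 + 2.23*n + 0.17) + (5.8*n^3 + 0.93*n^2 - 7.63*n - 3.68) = 8.35*n^3 + 1.69*n^2 - 5.4*n - 3.51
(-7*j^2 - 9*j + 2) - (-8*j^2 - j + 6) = j^2 - 8*j - 4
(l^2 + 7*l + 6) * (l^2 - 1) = l^4 + 7*l^3 + 5*l^2 - 7*l - 6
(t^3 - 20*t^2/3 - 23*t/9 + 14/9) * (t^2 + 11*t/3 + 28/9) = t^5 - 3*t^4 - 215*t^3/9 - 257*t^2/9 - 182*t/81 + 392/81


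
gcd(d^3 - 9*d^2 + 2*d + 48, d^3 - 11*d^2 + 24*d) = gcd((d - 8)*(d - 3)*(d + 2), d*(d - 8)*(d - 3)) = d^2 - 11*d + 24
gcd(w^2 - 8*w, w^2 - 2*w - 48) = w - 8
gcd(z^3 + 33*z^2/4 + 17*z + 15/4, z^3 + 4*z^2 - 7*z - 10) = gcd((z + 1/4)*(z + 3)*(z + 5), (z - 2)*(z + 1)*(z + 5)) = z + 5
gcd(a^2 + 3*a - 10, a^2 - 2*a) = a - 2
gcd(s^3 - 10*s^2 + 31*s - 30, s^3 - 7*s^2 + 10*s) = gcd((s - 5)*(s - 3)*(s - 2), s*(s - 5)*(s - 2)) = s^2 - 7*s + 10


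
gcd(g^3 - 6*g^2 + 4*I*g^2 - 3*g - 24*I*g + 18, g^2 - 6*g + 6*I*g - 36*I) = g - 6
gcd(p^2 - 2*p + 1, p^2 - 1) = p - 1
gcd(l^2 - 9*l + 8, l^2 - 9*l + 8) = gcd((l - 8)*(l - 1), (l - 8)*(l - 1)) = l^2 - 9*l + 8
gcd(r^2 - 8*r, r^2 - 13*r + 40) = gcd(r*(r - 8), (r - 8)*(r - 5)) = r - 8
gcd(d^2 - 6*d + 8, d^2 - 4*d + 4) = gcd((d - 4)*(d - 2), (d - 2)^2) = d - 2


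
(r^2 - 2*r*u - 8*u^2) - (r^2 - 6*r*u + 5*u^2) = 4*r*u - 13*u^2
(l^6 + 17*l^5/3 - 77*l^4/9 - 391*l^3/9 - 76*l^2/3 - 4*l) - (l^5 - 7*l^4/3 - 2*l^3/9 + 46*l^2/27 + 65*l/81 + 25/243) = l^6 + 14*l^5/3 - 56*l^4/9 - 389*l^3/9 - 730*l^2/27 - 389*l/81 - 25/243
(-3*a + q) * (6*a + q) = -18*a^2 + 3*a*q + q^2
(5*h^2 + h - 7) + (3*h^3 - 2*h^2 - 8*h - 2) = 3*h^3 + 3*h^2 - 7*h - 9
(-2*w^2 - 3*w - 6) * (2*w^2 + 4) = -4*w^4 - 6*w^3 - 20*w^2 - 12*w - 24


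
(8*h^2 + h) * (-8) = -64*h^2 - 8*h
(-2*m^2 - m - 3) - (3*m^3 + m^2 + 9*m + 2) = -3*m^3 - 3*m^2 - 10*m - 5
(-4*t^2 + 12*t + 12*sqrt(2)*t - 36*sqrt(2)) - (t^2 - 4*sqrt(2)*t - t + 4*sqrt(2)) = -5*t^2 + 13*t + 16*sqrt(2)*t - 40*sqrt(2)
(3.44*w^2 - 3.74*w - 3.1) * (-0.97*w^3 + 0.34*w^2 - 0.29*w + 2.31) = -3.3368*w^5 + 4.7974*w^4 + 0.7378*w^3 + 7.977*w^2 - 7.7404*w - 7.161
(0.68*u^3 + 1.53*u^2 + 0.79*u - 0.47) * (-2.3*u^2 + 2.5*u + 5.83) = -1.564*u^5 - 1.819*u^4 + 5.9724*u^3 + 11.9759*u^2 + 3.4307*u - 2.7401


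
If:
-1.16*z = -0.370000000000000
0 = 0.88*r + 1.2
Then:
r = -1.36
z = 0.32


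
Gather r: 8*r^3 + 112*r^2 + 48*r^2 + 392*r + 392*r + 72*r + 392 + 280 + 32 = 8*r^3 + 160*r^2 + 856*r + 704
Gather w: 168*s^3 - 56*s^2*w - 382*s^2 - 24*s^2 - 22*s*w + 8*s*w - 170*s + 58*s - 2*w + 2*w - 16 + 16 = 168*s^3 - 406*s^2 - 112*s + w*(-56*s^2 - 14*s)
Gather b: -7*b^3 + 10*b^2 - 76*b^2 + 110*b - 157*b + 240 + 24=-7*b^3 - 66*b^2 - 47*b + 264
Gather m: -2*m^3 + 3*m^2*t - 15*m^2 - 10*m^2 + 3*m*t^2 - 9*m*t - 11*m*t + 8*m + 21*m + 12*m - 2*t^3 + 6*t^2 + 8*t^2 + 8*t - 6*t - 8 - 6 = -2*m^3 + m^2*(3*t - 25) + m*(3*t^2 - 20*t + 41) - 2*t^3 + 14*t^2 + 2*t - 14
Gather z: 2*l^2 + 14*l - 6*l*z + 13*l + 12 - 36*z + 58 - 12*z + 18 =2*l^2 + 27*l + z*(-6*l - 48) + 88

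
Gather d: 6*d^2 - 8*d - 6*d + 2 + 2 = 6*d^2 - 14*d + 4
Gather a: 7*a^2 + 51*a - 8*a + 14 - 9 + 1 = 7*a^2 + 43*a + 6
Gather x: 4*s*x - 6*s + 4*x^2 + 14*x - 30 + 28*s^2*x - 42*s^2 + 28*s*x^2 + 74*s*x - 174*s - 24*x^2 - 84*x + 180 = -42*s^2 - 180*s + x^2*(28*s - 20) + x*(28*s^2 + 78*s - 70) + 150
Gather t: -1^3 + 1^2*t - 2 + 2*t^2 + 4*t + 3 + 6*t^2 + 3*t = 8*t^2 + 8*t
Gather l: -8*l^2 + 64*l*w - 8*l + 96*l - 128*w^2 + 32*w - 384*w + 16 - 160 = -8*l^2 + l*(64*w + 88) - 128*w^2 - 352*w - 144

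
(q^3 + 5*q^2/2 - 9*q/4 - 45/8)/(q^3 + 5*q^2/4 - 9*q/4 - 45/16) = 2*(2*q + 5)/(4*q + 5)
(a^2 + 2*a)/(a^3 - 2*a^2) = (a + 2)/(a*(a - 2))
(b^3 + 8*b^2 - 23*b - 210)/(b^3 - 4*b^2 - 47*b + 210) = (b + 6)/(b - 6)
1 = 1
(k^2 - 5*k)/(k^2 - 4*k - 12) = k*(5 - k)/(-k^2 + 4*k + 12)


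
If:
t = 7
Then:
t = 7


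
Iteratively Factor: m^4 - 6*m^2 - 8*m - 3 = (m + 1)*(m^3 - m^2 - 5*m - 3) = (m + 1)^2*(m^2 - 2*m - 3) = (m - 3)*(m + 1)^2*(m + 1)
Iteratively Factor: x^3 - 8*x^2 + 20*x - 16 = (x - 2)*(x^2 - 6*x + 8) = (x - 4)*(x - 2)*(x - 2)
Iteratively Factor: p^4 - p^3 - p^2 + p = (p - 1)*(p^3 - p) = (p - 1)^2*(p^2 + p) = (p - 1)^2*(p + 1)*(p)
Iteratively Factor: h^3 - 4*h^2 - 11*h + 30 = (h - 2)*(h^2 - 2*h - 15) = (h - 5)*(h - 2)*(h + 3)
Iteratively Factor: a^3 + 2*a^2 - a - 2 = (a - 1)*(a^2 + 3*a + 2) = (a - 1)*(a + 1)*(a + 2)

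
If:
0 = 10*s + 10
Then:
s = -1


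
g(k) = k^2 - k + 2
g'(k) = 2*k - 1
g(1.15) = 2.17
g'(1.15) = 1.30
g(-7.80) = 70.64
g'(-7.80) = -16.60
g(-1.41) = 5.40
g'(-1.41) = -3.82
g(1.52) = 2.79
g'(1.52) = 2.04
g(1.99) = 3.97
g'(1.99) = 2.98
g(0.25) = 1.81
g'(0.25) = -0.50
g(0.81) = 1.85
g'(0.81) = 0.62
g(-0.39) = 2.54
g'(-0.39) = -1.78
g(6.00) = 32.00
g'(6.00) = 11.00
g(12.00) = 134.00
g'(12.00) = 23.00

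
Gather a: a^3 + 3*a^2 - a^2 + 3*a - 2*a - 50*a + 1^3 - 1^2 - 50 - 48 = a^3 + 2*a^2 - 49*a - 98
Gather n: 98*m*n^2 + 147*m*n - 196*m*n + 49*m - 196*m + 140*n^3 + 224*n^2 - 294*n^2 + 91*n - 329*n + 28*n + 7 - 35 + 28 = -147*m + 140*n^3 + n^2*(98*m - 70) + n*(-49*m - 210)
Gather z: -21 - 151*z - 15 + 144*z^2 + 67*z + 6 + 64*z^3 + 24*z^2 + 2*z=64*z^3 + 168*z^2 - 82*z - 30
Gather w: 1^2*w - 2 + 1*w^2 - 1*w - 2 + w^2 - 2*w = 2*w^2 - 2*w - 4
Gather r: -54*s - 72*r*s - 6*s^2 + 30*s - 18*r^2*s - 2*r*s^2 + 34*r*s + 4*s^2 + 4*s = -18*r^2*s + r*(-2*s^2 - 38*s) - 2*s^2 - 20*s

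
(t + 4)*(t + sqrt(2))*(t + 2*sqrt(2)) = t^3 + 4*t^2 + 3*sqrt(2)*t^2 + 4*t + 12*sqrt(2)*t + 16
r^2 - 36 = (r - 6)*(r + 6)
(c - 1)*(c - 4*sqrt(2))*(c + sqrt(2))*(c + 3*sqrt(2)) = c^4 - c^3 - 26*c^2 - 24*sqrt(2)*c + 26*c + 24*sqrt(2)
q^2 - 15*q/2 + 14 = (q - 4)*(q - 7/2)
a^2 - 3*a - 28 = (a - 7)*(a + 4)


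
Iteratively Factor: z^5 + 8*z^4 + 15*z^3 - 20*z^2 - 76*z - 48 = (z - 2)*(z^4 + 10*z^3 + 35*z^2 + 50*z + 24) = (z - 2)*(z + 1)*(z^3 + 9*z^2 + 26*z + 24) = (z - 2)*(z + 1)*(z + 3)*(z^2 + 6*z + 8) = (z - 2)*(z + 1)*(z + 3)*(z + 4)*(z + 2)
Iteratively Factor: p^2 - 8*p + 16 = (p - 4)*(p - 4)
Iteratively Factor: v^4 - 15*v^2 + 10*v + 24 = (v - 2)*(v^3 + 2*v^2 - 11*v - 12) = (v - 3)*(v - 2)*(v^2 + 5*v + 4) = (v - 3)*(v - 2)*(v + 1)*(v + 4)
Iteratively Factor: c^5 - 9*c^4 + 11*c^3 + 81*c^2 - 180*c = (c + 3)*(c^4 - 12*c^3 + 47*c^2 - 60*c) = (c - 5)*(c + 3)*(c^3 - 7*c^2 + 12*c) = c*(c - 5)*(c + 3)*(c^2 - 7*c + 12) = c*(c - 5)*(c - 3)*(c + 3)*(c - 4)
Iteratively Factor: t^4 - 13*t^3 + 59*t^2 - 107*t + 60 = (t - 4)*(t^3 - 9*t^2 + 23*t - 15) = (t - 4)*(t - 1)*(t^2 - 8*t + 15) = (t - 5)*(t - 4)*(t - 1)*(t - 3)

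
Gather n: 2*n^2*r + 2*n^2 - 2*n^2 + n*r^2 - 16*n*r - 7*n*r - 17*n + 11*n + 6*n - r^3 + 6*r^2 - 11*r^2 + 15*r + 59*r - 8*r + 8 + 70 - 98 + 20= 2*n^2*r + n*(r^2 - 23*r) - r^3 - 5*r^2 + 66*r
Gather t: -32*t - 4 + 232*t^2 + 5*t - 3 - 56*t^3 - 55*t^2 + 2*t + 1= -56*t^3 + 177*t^2 - 25*t - 6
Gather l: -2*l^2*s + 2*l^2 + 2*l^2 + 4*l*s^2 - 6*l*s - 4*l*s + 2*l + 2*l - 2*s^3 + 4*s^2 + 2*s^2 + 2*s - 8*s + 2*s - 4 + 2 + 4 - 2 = l^2*(4 - 2*s) + l*(4*s^2 - 10*s + 4) - 2*s^3 + 6*s^2 - 4*s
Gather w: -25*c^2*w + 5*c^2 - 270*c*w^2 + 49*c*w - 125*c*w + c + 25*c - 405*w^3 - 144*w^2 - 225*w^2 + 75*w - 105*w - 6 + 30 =5*c^2 + 26*c - 405*w^3 + w^2*(-270*c - 369) + w*(-25*c^2 - 76*c - 30) + 24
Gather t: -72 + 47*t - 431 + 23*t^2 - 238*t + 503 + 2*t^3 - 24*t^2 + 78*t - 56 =2*t^3 - t^2 - 113*t - 56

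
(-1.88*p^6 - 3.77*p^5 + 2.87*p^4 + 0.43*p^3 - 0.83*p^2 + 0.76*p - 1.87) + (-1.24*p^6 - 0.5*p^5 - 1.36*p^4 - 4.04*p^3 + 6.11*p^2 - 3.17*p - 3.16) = -3.12*p^6 - 4.27*p^5 + 1.51*p^4 - 3.61*p^3 + 5.28*p^2 - 2.41*p - 5.03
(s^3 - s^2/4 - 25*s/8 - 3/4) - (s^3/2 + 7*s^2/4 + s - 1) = s^3/2 - 2*s^2 - 33*s/8 + 1/4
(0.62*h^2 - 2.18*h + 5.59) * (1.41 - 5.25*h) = -3.255*h^3 + 12.3192*h^2 - 32.4213*h + 7.8819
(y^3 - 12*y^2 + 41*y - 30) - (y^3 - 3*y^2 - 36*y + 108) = -9*y^2 + 77*y - 138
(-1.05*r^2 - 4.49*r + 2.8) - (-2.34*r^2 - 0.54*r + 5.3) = 1.29*r^2 - 3.95*r - 2.5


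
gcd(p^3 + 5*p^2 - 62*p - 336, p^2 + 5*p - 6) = p + 6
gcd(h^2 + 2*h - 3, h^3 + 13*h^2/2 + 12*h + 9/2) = h + 3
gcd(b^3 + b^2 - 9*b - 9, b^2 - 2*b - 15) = b + 3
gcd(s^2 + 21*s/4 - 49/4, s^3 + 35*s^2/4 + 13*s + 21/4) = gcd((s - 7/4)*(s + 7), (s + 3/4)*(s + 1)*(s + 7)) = s + 7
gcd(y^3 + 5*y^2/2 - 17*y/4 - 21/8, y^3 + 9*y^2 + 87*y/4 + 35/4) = y^2 + 4*y + 7/4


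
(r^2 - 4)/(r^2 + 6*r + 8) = (r - 2)/(r + 4)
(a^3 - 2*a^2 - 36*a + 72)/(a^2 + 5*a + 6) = (a^3 - 2*a^2 - 36*a + 72)/(a^2 + 5*a + 6)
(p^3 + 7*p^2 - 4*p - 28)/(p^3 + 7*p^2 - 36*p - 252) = (p^2 - 4)/(p^2 - 36)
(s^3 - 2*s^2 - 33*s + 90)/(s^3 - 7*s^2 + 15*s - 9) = (s^2 + s - 30)/(s^2 - 4*s + 3)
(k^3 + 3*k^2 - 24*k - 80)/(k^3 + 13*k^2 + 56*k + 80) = (k - 5)/(k + 5)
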